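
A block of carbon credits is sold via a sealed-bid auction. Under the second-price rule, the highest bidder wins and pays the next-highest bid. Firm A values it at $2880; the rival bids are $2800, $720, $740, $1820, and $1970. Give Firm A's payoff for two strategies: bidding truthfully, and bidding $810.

(a) $80  (b) $0

The highest competing bid is $2800.
Bidding truthfully at $2880: Firm A has the top bid, wins, and pays the second-highest bid $2800. Payoff = $2880 − $2800 = $80.
Bidding $810: the top bid is $2800 (a rival), so Firm A loses. Payoff = $0.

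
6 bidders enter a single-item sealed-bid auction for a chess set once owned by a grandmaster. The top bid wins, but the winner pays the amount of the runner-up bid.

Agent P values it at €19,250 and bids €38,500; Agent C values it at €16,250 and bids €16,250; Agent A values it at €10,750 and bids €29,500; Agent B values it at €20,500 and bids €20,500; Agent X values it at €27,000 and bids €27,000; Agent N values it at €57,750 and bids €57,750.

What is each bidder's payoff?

Ranking the bids: Agent N €57,750 > Agent P €38,500 > Agent A €29,500 > Agent X €27,000 > Agent B €20,500 > Agent C €16,250.
Agent N has the top bid and wins; the price is the second-highest bid, €38,500.
Agent N's payoff = €57,750 − €38,500 = €19,250. All other bidders lose, so their payoff is 0.

Payoffs: Agent P €0, Agent C €0, Agent A €0, Agent B €0, Agent X €0, Agent N €19,250.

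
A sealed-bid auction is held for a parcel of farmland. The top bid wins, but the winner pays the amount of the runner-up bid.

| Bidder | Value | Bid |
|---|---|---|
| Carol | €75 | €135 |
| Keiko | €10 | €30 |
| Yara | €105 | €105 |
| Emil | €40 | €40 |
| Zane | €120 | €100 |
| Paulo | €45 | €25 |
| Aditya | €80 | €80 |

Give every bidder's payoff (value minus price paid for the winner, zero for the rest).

Sorted high to low: Carol €135 > Yara €105 > Zane €100 > Aditya €80 > Emil €40 > Keiko €30 > Paulo €25.
Carol has the top bid and wins; the price is the second-highest bid, €105.
Carol's payoff = €75 − €105 = -€30. All other bidders lose, so their payoff is 0.

Payoffs: Carol -€30, Keiko €0, Yara €0, Emil €0, Zane €0, Paulo €0, Aditya €0.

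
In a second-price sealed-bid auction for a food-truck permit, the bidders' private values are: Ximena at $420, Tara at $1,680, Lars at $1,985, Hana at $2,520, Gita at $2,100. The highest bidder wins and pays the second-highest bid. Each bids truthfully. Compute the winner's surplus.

Surplus = $420.

Sorted high to low: Hana $2,520; Gita $2,100; Lars $1,985; Tara $1,680; Ximena $420.
Hana wins with the top bid and pays the second-highest, $2,100.
Surplus = $2,520 − $2,100 = $420.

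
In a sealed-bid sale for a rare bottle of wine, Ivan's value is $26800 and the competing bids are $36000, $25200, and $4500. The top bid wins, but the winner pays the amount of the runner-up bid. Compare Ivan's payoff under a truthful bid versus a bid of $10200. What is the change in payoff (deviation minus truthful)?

The highest competing bid is $36000.
Bidding truthfully at $26800: the top bid is $36000 (a rival), so Ivan loses. Payoff = $0.
Bidding $10200: the top bid is $36000 (a rival), so Ivan loses. Payoff = $0.
Change = $0 − $0 = $0.
The bid only affects whether you win, not the price — here both bids land on the same side of the top rival bid, so the deviation is payoff-neutral.

Payoff change: $0.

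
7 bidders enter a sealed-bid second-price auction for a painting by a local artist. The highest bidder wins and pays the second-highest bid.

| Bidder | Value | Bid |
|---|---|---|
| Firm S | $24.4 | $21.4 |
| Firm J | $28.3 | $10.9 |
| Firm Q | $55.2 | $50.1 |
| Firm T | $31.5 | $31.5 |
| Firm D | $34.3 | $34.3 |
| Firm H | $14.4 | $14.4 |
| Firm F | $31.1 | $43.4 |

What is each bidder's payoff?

Firm S $0.0, Firm J $0.0, Firm Q $11.8, Firm T $0.0, Firm D $0.0, Firm H $0.0, Firm F $0.0.

Bids in descending order: Firm Q $50.1, then Firm F $43.4, then Firm D $34.3, then Firm T $31.5, then Firm S $21.4, then Firm H $14.4, then Firm J $10.9.
Firm Q has the top bid and wins; the price is the second-highest bid, $43.4.
Firm Q's payoff = $55.2 − $43.4 = $11.8. All other bidders lose, so their payoff is 0.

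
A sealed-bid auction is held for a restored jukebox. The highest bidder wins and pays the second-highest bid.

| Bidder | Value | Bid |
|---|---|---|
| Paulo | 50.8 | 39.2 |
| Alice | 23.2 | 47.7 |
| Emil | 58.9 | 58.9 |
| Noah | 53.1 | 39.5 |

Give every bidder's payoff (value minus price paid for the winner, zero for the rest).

Paulo 0.0, Alice 0.0, Emil 11.2, Noah 0.0.

Ordered from highest: Emil 58.9 > Alice 47.7 > Noah 39.5 > Paulo 39.2.
Emil has the top bid and wins; the price is the second-highest bid, 47.7.
Emil's payoff = 58.9 − 47.7 = 11.2. All other bidders lose, so their payoff is 0.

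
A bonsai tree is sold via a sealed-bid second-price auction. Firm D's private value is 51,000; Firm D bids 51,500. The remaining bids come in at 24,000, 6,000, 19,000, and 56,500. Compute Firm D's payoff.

Highest competing bid: 56,500.
Firm D's bid 51,500 is not the highest, so Firm D loses, pays nothing, and earns zero payoff.

Firm D's payoff: 0.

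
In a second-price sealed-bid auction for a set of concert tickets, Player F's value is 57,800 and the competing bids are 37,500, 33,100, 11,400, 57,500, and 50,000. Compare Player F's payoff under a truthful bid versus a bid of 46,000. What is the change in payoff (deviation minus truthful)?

Payoff change: -300.

The highest competing bid is 57,500.
Bidding truthfully at 57,800: Player F has the top bid, wins, and pays the second-highest bid 57,500. Payoff = 57,800 − 57,500 = 300.
Bidding 46,000: the top bid is 57,500 (a rival), so Player F loses. Payoff = 0.
Change = 0 − 300 = -300.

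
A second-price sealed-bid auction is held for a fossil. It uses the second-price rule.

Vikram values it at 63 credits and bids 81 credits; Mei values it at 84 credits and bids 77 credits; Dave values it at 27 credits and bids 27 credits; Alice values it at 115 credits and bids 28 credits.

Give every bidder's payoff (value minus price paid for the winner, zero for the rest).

Vikram -14 credits, Mei 0 credits, Dave 0 credits, Alice 0 credits.

Sorted high to low: Vikram 81 credits > Mei 77 credits > Alice 28 credits > Dave 27 credits.
Vikram has the top bid and wins; the price is the second-highest bid, 77 credits.
Vikram's payoff = 63 credits − 77 credits = -14 credits. All other bidders lose, so their payoff is 0.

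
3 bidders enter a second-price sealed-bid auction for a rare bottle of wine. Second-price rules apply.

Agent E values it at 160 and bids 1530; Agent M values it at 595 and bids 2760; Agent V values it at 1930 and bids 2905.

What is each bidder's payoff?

Payoffs: Agent E 0, Agent M 0, Agent V -830.

Bids in descending order: Agent V 2905 > Agent M 2760 > Agent E 1530.
Agent V has the top bid and wins; the price is the second-highest bid, 2760.
Agent V's payoff = 1930 − 2760 = -830. All other bidders lose, so their payoff is 0.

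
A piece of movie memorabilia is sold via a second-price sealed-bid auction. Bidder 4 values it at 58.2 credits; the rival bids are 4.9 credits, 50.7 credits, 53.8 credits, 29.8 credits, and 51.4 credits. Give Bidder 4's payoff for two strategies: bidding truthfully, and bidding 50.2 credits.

(a) 4.4 credits  (b) 0.0 credits

The highest competing bid is 53.8 credits.
Bidding truthfully at 58.2 credits: Bidder 4 has the top bid, wins, and pays the second-highest bid 53.8 credits. Payoff = 58.2 credits − 53.8 credits = 4.4 credits.
Bidding 50.2 credits: the top bid is 53.8 credits (a rival), so Bidder 4 loses. Payoff = 0.0 credits.
Deviating from a truthful bid can only lose payoff in a second-price auction — never gain.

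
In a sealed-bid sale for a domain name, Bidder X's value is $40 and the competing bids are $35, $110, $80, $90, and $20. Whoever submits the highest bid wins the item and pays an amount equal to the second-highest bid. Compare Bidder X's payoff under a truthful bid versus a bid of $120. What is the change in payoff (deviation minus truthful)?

The highest competing bid is $110.
Bidding truthfully at $40: the top bid is $110 (a rival), so Bidder X loses. Payoff = $0.
Bidding $120: Bidder X has the top bid, wins, and pays the second-highest bid $110. Payoff = $40 − $110 = -$70.
Change = -$70 − $0 = -$70.

Payoff change: -$70.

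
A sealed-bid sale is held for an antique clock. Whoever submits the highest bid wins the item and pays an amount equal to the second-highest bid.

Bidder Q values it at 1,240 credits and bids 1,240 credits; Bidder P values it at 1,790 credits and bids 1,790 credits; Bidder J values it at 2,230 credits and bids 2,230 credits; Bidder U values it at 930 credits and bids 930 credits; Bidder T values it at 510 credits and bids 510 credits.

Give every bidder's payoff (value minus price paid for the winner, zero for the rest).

Ranking the bids: Bidder J 2,230 credits; Bidder P 1,790 credits; Bidder Q 1,240 credits; Bidder U 930 credits; Bidder T 510 credits.
Bidder J has the top bid and wins; the price is the second-highest bid, 1,790 credits.
Bidder J's payoff = 2,230 credits − 1,790 credits = 440 credits. All other bidders lose, so their payoff is 0.

Bidder Q 0 credits, Bidder P 0 credits, Bidder J 440 credits, Bidder U 0 credits, Bidder T 0 credits.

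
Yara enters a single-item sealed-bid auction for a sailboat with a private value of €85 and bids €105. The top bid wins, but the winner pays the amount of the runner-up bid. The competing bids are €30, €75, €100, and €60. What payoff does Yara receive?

Yara's payoff: -€15.

Highest competing bid: €100.
Yara's bid €105 is the highest overall, so Yara wins and pays the second-highest bid, €100.
Payoff = value − price = €85 − €100 = -€15.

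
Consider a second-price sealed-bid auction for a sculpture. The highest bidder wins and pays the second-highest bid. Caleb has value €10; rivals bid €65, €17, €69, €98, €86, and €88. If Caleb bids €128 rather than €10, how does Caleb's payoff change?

Payoff change: -€88.

The highest competing bid is €98.
Bidding truthfully at €10: the top bid is €98 (a rival), so Caleb loses. Payoff = €0.
Bidding €128: Caleb has the top bid, wins, and pays the second-highest bid €98. Payoff = €10 − €98 = -€88.
Change = -€88 − €0 = -€88.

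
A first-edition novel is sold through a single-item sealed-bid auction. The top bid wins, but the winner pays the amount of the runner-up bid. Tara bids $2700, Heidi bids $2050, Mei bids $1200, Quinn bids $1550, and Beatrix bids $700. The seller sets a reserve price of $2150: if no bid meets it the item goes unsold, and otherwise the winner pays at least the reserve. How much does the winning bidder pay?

Ordered from highest: Tara $2700 > Heidi $2050 > Quinn $1550 > Mei $1200 > Beatrix $700.
Tara has the highest bid, so Tara wins.
The second-highest bid is $2050, but the reserve $2150 is higher, so the price is the reserve.

Price paid: $2150.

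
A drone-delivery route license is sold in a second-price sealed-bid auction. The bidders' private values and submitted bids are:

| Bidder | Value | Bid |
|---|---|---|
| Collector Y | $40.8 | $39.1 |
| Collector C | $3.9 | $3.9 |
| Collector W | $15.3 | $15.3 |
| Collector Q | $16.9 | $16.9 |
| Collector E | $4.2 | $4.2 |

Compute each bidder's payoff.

Ranking the bids: Collector Y $39.1; Collector Q $16.9; Collector W $15.3; Collector E $4.2; Collector C $3.9.
Collector Y has the top bid and wins; the price is the second-highest bid, $16.9.
Collector Y's payoff = $40.8 − $16.9 = $23.9. All other bidders lose, so their payoff is 0.

Payoffs: Collector Y $23.9, Collector C $0.0, Collector W $0.0, Collector Q $0.0, Collector E $0.0.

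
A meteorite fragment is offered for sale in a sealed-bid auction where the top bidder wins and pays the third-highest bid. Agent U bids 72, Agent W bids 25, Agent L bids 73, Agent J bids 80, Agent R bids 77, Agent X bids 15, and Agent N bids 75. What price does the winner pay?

The winner pays 75.

Ordered from highest: Agent J 80, then Agent R 77, then Agent N 75, then Agent L 73, then Agent U 72, then Agent W 25, then Agent X 15.
Agent J is the highest bidder, so Agent J wins.
Under the third-price rule, the price is the third-highest bid: 75.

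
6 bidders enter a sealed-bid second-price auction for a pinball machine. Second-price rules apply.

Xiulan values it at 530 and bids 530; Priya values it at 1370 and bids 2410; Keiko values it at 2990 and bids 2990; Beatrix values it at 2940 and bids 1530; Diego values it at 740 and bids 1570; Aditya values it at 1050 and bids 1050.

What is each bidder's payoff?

Ordered from highest: Keiko 2990, then Priya 2410, then Diego 1570, then Beatrix 1530, then Aditya 1050, then Xiulan 530.
Keiko has the top bid and wins; the price is the second-highest bid, 2410.
Keiko's payoff = 2990 − 2410 = 580. All other bidders lose, so their payoff is 0.

Xiulan 0, Priya 0, Keiko 580, Beatrix 0, Diego 0, Aditya 0.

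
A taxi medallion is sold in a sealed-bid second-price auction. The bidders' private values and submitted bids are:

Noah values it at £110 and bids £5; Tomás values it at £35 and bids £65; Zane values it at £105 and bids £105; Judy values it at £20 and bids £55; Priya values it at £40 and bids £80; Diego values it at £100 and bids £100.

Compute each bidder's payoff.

Payoffs: Noah £0, Tomás £0, Zane £5, Judy £0, Priya £0, Diego £0.

Bids in descending order: Zane £105 > Diego £100 > Priya £80 > Tomás £65 > Judy £55 > Noah £5.
Zane has the top bid and wins; the price is the second-highest bid, £100.
Zane's payoff = £105 − £100 = £5. All other bidders lose, so their payoff is 0.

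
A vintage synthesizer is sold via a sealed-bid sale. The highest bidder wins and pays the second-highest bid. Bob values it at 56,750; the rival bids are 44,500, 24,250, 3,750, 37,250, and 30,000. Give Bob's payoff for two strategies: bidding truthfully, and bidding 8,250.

The highest competing bid is 44,500.
Bidding truthfully at 56,750: Bob has the top bid, wins, and pays the second-highest bid 44,500. Payoff = 56,750 − 44,500 = 12,250.
Bidding 8,250: the top bid is 44,500 (a rival), so Bob loses. Payoff = 0.

(a) 12,250  (b) 0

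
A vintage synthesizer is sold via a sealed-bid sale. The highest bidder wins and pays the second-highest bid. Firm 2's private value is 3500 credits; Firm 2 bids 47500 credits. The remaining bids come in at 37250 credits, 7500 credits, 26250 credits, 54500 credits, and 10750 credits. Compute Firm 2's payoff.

Highest competing bid: 54500 credits.
Firm 2's bid 47500 credits is not the highest, so Firm 2 loses, pays nothing, and earns zero payoff.

0 credits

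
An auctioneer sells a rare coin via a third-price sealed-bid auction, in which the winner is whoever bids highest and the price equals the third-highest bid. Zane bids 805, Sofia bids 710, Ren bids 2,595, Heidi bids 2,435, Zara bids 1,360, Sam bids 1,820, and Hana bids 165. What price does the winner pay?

1,820

Ranking the bids: Ren 2,595; Heidi 2,435; Sam 1,820; Zara 1,360; Zane 805; Sofia 710; Hana 165.
Ren is the highest bidder, so Ren wins.
Under the third-price rule, the price is the third-highest bid: 1,820.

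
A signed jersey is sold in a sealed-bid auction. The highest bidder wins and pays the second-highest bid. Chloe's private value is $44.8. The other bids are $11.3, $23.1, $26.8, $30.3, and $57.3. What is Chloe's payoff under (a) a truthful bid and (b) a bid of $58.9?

The highest competing bid is $57.3.
Bidding truthfully at $44.8: the top bid is $57.3 (a rival), so Chloe loses. Payoff = $0.0.
Bidding $58.9: Chloe has the top bid, wins, and pays the second-highest bid $57.3. Payoff = $44.8 − $57.3 = -$12.5.
Deviating from a truthful bid can only lose payoff in a second-price auction — never gain.

(a) $0.0  (b) -$12.5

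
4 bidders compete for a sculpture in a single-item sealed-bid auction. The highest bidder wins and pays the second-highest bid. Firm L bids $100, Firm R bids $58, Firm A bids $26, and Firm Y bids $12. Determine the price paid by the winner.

$58

Sorted high to low: Firm L $100 > Firm R $58 > Firm A $26 > Firm Y $12.
Firm L has the highest bid, so Firm L wins.
The second-highest bid is $58, so that is what Firm L pays.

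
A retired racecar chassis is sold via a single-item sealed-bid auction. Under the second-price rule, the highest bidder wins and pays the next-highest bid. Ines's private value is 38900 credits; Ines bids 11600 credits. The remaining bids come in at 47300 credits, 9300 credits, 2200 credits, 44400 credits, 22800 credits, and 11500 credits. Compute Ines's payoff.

Ines's payoff: 0 credits.

Highest competing bid: 47300 credits.
Ines's bid 11600 credits is not the highest, so Ines loses, pays nothing, and earns zero payoff.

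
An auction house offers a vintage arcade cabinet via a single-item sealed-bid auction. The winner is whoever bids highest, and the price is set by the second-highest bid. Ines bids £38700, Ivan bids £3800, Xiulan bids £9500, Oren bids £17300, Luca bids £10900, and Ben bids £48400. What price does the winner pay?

The winner pays £38700.

Ordered from highest: Ben £48400, then Ines £38700, then Oren £17300, then Luca £10900, then Xiulan £9500, then Ivan £3800.
Ben has the highest bid, so Ben wins.
The second-highest bid is £38700, so that is what Ben pays.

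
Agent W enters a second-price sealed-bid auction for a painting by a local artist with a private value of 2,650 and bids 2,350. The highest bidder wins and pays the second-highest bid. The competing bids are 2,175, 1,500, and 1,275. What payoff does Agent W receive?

Payoff = 475.

Highest competing bid: 2,175.
Agent W's bid 2,350 is the highest overall, so Agent W wins and pays the second-highest bid, 2,175.
Payoff = value − price = 2,650 − 2,175 = 475.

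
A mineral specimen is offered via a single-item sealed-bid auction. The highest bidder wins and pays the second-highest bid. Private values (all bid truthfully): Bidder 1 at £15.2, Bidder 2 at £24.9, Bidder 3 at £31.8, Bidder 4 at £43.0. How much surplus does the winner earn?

Winner's surplus: £11.2.

Ordered from highest: Bidder 4 £43.0; Bidder 3 £31.8; Bidder 2 £24.9; Bidder 1 £15.2.
Bidder 4 wins with the top bid and pays the second-highest, £31.8.
Surplus = £43.0 − £31.8 = £11.2.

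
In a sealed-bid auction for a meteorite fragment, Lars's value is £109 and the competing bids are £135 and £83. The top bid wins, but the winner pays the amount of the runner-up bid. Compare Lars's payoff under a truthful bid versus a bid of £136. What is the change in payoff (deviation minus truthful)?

Change in payoff: -£26.

The highest competing bid is £135.
Bidding truthfully at £109: the top bid is £135 (a rival), so Lars loses. Payoff = £0.
Bidding £136: Lars has the top bid, wins, and pays the second-highest bid £135. Payoff = £109 − £135 = -£26.
Change = -£26 − £0 = -£26.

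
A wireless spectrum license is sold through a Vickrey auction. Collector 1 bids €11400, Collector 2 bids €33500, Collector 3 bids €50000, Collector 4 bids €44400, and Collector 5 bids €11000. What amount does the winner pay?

The winner pays €44400.

Ordered from highest: Collector 3 €50000; Collector 4 €44400; Collector 2 €33500; Collector 1 €11400; Collector 5 €11000.
Collector 3 has the highest bid, so Collector 3 wins.
The second-highest bid is €44400, so that is what Collector 3 pays.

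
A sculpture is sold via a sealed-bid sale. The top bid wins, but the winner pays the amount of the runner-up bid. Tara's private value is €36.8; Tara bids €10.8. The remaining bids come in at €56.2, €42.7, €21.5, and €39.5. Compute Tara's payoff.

€0.0

Highest competing bid: €56.2.
Tara's bid €10.8 is not the highest, so Tara loses, pays nothing, and earns zero payoff.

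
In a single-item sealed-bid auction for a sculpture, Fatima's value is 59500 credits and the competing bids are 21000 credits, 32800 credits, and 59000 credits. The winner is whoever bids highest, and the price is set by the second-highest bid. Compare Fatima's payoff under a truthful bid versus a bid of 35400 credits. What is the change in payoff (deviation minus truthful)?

Change in payoff: -500 credits.

The highest competing bid is 59000 credits.
Bidding truthfully at 59500 credits: Fatima has the top bid, wins, and pays the second-highest bid 59000 credits. Payoff = 59500 credits − 59000 credits = 500 credits.
Bidding 35400 credits: the top bid is 59000 credits (a rival), so Fatima loses. Payoff = 0 credits.
Change = 0 credits − 500 credits = -500 credits.
This is the dominant-strategy logic: truthful bidding weakly beats any alternative.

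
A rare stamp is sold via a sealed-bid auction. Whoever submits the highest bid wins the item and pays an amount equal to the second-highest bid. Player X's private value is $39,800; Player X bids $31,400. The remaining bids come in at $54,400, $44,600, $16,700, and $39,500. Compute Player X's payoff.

Player X's payoff: $0.

Highest competing bid: $54,400.
Player X's bid $31,400 is not the highest, so Player X loses, pays nothing, and earns zero payoff.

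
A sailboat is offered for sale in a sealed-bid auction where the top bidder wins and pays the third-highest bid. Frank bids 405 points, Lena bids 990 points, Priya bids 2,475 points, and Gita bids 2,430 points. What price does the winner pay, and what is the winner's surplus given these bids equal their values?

Price 990 points; surplus 1,485 points.

Bids in descending order: Priya 2,475 points > Gita 2,430 points > Lena 990 points > Frank 405 points.
Priya is the highest bidder, so Priya wins.
Under the third-price rule, the price is the third-highest bid: 990 points.
Surplus = 2,475 points − 990 points = 1,485 points.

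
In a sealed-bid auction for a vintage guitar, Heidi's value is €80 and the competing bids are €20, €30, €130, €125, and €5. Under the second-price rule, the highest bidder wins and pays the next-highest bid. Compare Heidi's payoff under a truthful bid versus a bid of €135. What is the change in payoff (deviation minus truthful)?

The highest competing bid is €130.
Bidding truthfully at €80: the top bid is €130 (a rival), so Heidi loses. Payoff = €0.
Bidding €135: Heidi has the top bid, wins, and pays the second-highest bid €130. Payoff = €80 − €130 = -€50.
Change = -€50 − €0 = -€50.

Change in payoff: -€50.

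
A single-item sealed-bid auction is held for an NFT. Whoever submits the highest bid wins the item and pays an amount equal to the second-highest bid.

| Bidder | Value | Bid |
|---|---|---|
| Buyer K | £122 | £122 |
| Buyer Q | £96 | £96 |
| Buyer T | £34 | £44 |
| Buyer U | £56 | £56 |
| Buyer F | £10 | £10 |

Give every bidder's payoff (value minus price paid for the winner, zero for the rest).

Payoffs: Buyer K £26, Buyer Q £0, Buyer T £0, Buyer U £0, Buyer F £0.

Bids in descending order: Buyer K £122; Buyer Q £96; Buyer U £56; Buyer T £44; Buyer F £10.
Buyer K has the top bid and wins; the price is the second-highest bid, £96.
Buyer K's payoff = £122 − £96 = £26. All other bidders lose, so their payoff is 0.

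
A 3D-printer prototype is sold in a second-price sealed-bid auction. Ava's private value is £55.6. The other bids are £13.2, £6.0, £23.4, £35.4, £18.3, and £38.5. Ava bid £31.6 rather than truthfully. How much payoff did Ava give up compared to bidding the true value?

The highest competing bid is £38.5.
Bidding truthfully at £55.6: Ava has the top bid, wins, and pays the second-highest bid £38.5. Payoff = £55.6 − £38.5 = £17.1.
Bidding £31.6: the top bid is £38.5 (a rival), so Ava loses. Payoff = £0.0.
Regret = truthful payoff − actual payoff = £17.1 − £0.0 = £17.1.

£17.1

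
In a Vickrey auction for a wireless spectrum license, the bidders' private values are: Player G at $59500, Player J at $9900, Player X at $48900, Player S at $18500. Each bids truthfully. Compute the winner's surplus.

Winner's surplus: $10600.

Ranking the bids: Player G $59500 > Player X $48900 > Player S $18500 > Player J $9900.
Player G wins with the top bid and pays the second-highest, $48900.
Surplus = $59500 − $48900 = $10600.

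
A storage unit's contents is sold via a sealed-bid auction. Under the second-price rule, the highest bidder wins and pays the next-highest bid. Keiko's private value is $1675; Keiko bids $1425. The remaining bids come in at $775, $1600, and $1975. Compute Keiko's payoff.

Payoff = $0.

Highest competing bid: $1975.
Keiko's bid $1425 is not the highest, so Keiko loses, pays nothing, and earns zero payoff.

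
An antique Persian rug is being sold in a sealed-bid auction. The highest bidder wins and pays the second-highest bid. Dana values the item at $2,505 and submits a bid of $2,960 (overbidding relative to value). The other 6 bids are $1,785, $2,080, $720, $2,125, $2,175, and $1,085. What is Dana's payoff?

Highest competing bid: $2,175.
Dana's bid $2,960 is the highest overall, so Dana wins and pays the second-highest bid, $2,175.
Payoff = value − price = $2,505 − $2,175 = $330.

Dana's payoff: $330.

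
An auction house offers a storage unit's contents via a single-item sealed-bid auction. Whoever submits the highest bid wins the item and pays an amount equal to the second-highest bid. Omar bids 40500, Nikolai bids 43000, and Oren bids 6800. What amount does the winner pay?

Ranking the bids: Nikolai 43000; Omar 40500; Oren 6800.
Nikolai has the highest bid, so Nikolai wins.
The second-highest bid is 40500, so that is what Nikolai pays.

40500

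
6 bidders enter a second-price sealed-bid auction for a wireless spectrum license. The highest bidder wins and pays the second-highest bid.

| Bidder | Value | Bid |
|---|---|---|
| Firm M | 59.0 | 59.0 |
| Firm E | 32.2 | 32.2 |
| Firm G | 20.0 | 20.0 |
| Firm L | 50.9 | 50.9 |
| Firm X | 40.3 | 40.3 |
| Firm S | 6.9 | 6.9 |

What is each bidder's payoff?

Sorted high to low: Firm M 59.0, then Firm L 50.9, then Firm X 40.3, then Firm E 32.2, then Firm G 20.0, then Firm S 6.9.
Firm M has the top bid and wins; the price is the second-highest bid, 50.9.
Firm M's payoff = 59.0 − 50.9 = 8.1. All other bidders lose, so their payoff is 0.

Firm M 8.1, Firm E 0.0, Firm G 0.0, Firm L 0.0, Firm X 0.0, Firm S 0.0.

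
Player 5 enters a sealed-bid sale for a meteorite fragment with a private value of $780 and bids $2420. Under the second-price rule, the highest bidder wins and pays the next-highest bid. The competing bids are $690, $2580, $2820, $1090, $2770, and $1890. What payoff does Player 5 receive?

$0

Highest competing bid: $2820.
Player 5's bid $2420 is not the highest, so Player 5 loses, pays nothing, and earns zero payoff.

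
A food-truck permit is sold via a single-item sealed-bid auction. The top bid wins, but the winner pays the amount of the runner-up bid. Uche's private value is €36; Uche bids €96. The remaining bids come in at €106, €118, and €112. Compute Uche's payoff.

€0

Highest competing bid: €118.
Uche's bid €96 is not the highest, so Uche loses, pays nothing, and earns zero payoff.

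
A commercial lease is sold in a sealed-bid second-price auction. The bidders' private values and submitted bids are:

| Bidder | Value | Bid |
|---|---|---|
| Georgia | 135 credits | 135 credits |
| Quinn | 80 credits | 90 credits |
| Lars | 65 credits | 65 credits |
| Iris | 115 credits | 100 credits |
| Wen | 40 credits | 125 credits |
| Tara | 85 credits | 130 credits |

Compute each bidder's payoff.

Georgia 5 credits, Quinn 0 credits, Lars 0 credits, Iris 0 credits, Wen 0 credits, Tara 0 credits.

Ordered from highest: Georgia 135 credits > Tara 130 credits > Wen 125 credits > Iris 100 credits > Quinn 90 credits > Lars 65 credits.
Georgia has the top bid and wins; the price is the second-highest bid, 130 credits.
Georgia's payoff = 135 credits − 130 credits = 5 credits. All other bidders lose, so their payoff is 0.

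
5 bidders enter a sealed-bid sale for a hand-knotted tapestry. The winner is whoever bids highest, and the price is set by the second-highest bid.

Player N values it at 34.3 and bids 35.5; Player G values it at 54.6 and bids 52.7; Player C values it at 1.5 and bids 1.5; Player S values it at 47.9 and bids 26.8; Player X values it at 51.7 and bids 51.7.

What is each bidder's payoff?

Player N 0.0, Player G 2.9, Player C 0.0, Player S 0.0, Player X 0.0.

Ordered from highest: Player G 52.7; Player X 51.7; Player N 35.5; Player S 26.8; Player C 1.5.
Player G has the top bid and wins; the price is the second-highest bid, 51.7.
Player G's payoff = 54.6 − 51.7 = 2.9. All other bidders lose, so their payoff is 0.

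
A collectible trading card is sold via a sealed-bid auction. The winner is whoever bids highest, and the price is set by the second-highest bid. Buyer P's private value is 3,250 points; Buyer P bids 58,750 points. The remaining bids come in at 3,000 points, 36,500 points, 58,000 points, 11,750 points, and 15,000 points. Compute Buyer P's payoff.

Highest competing bid: 58,000 points.
Buyer P's bid 58,750 points is the highest overall, so Buyer P wins and pays the second-highest bid, 58,000 points.
Payoff = value − price = 3,250 points − 58,000 points = -54,750 points.

-54,750 points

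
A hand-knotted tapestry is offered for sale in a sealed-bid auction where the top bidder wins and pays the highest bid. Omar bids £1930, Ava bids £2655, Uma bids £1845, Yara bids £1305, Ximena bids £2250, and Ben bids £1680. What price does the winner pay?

Bids in descending order: Ava £2655, then Ximena £2250, then Omar £1930, then Uma £1845, then Ben £1680, then Yara £1305.
Ava is the highest bidder, so Ava wins.
Under the first-price rule, the price is the highest bid: £2655.

£2655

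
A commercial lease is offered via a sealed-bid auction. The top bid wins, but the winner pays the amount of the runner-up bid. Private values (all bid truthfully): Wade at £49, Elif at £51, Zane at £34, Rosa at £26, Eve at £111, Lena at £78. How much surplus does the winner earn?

Ranking the bids: Eve £111, then Lena £78, then Elif £51, then Wade £49, then Zane £34, then Rosa £26.
Eve wins with the top bid and pays the second-highest, £78.
Surplus = £111 − £78 = £33.

Winner's surplus: £33.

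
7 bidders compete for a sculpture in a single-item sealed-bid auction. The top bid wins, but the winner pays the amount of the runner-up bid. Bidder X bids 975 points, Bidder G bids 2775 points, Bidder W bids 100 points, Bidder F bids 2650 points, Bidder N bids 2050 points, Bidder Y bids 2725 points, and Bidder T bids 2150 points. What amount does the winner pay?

Sorted high to low: Bidder G 2775 points; Bidder Y 2725 points; Bidder F 2650 points; Bidder T 2150 points; Bidder N 2050 points; Bidder X 975 points; Bidder W 100 points.
Bidder G has the highest bid, so Bidder G wins.
The second-highest bid is 2725 points, so that is what Bidder G pays.

2725 points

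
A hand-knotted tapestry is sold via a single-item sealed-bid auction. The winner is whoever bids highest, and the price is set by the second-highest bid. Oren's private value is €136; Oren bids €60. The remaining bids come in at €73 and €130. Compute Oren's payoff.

Highest competing bid: €130.
Oren's bid €60 is not the highest, so Oren loses, pays nothing, and earns zero payoff.

Oren's payoff: €0.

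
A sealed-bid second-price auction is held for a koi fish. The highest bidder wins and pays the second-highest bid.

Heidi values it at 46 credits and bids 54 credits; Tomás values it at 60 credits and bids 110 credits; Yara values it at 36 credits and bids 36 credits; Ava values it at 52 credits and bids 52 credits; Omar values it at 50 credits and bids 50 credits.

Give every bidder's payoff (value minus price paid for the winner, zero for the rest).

Ranking the bids: Tomás 110 credits, then Heidi 54 credits, then Ava 52 credits, then Omar 50 credits, then Yara 36 credits.
Tomás has the top bid and wins; the price is the second-highest bid, 54 credits.
Tomás's payoff = 60 credits − 54 credits = 6 credits. All other bidders lose, so their payoff is 0.

Payoffs: Heidi 0 credits, Tomás 6 credits, Yara 0 credits, Ava 0 credits, Omar 0 credits.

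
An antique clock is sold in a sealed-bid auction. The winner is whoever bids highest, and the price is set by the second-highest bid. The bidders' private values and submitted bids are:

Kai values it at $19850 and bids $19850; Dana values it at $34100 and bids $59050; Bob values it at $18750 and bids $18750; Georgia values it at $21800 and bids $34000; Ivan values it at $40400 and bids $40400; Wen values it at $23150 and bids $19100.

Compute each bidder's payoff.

Kai $0, Dana -$6300, Bob $0, Georgia $0, Ivan $0, Wen $0.

Ranking the bids: Dana $59050, then Ivan $40400, then Georgia $34000, then Kai $19850, then Wen $19100, then Bob $18750.
Dana has the top bid and wins; the price is the second-highest bid, $40400.
Dana's payoff = $34100 − $40400 = -$6300. All other bidders lose, so their payoff is 0.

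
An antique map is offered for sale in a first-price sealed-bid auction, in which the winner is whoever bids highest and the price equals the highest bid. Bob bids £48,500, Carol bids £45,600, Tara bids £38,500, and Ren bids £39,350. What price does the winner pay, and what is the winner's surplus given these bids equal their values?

Ranking the bids: Bob £48,500, then Carol £45,600, then Ren £39,350, then Tara £38,500.
Bob is the highest bidder, so Bob wins.
Under the first-price rule, the price is the highest bid: £48,500.
Surplus = £48,500 − £48,500 = £0.

The winner pays £48,500 for a surplus of £0.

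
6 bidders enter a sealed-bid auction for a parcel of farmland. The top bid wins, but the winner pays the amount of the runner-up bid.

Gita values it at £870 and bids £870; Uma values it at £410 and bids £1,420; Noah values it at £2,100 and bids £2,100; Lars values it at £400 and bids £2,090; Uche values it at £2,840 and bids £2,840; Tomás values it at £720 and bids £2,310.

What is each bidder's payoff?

Gita £0, Uma £0, Noah £0, Lars £0, Uche £530, Tomás £0.

Sorted high to low: Uche £2,840 > Tomás £2,310 > Noah £2,100 > Lars £2,090 > Uma £1,420 > Gita £870.
Uche has the top bid and wins; the price is the second-highest bid, £2,310.
Uche's payoff = £2,840 − £2,310 = £530. All other bidders lose, so their payoff is 0.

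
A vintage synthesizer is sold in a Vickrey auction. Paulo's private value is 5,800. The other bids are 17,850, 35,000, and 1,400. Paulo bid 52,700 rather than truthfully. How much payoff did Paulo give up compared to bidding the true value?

29,200

The highest competing bid is 35,000.
Bidding truthfully at 5,800: the top bid is 35,000 (a rival), so Paulo loses. Payoff = 0.
Bidding 52,700: Paulo has the top bid, wins, and pays the second-highest bid 35,000. Payoff = 5,800 − 35,000 = -29,200.
Regret = truthful payoff − actual payoff = 0 − -29,200 = 29,200.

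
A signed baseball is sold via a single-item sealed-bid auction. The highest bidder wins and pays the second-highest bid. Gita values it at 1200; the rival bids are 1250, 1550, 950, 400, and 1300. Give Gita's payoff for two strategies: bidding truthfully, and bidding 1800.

Truthful: 0; alternative: -350.

The highest competing bid is 1550.
Bidding truthfully at 1200: the top bid is 1550 (a rival), so Gita loses. Payoff = 0.
Bidding 1800: Gita has the top bid, wins, and pays the second-highest bid 1550. Payoff = 1200 − 1550 = -350.
Deviating from a truthful bid can only lose payoff in a second-price auction — never gain.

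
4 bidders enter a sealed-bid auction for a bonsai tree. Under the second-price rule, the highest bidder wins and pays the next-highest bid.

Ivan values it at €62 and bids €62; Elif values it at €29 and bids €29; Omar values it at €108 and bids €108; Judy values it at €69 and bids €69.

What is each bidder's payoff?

Sorted high to low: Omar €108; Judy €69; Ivan €62; Elif €29.
Omar has the top bid and wins; the price is the second-highest bid, €69.
Omar's payoff = €108 − €69 = €39. All other bidders lose, so their payoff is 0.

Ivan €0, Elif €0, Omar €39, Judy €0.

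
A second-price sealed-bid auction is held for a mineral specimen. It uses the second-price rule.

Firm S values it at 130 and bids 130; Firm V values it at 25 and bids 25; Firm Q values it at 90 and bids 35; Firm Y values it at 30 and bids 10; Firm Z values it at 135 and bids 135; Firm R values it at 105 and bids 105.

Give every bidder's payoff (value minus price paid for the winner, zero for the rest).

Bids in descending order: Firm Z 135; Firm S 130; Firm R 105; Firm Q 35; Firm V 25; Firm Y 10.
Firm Z has the top bid and wins; the price is the second-highest bid, 130.
Firm Z's payoff = 135 − 130 = 5. All other bidders lose, so their payoff is 0.

Payoffs: Firm S 0, Firm V 0, Firm Q 0, Firm Y 0, Firm Z 5, Firm R 0.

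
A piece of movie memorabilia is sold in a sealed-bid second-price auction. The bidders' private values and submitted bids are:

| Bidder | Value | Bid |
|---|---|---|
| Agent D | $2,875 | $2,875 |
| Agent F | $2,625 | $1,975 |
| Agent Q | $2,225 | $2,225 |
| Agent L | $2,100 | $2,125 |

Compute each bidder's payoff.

Bids in descending order: Agent D $2,875; Agent Q $2,225; Agent L $2,125; Agent F $1,975.
Agent D has the top bid and wins; the price is the second-highest bid, $2,225.
Agent D's payoff = $2,875 − $2,225 = $650. All other bidders lose, so their payoff is 0.

Payoffs: Agent D $650, Agent F $0, Agent Q $0, Agent L $0.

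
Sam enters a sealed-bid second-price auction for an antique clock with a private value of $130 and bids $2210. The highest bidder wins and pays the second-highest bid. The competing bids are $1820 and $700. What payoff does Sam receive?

Sam's payoff: -$1690.

Highest competing bid: $1820.
Sam's bid $2210 is the highest overall, so Sam wins and pays the second-highest bid, $1820.
Payoff = value − price = $130 − $1820 = -$1690.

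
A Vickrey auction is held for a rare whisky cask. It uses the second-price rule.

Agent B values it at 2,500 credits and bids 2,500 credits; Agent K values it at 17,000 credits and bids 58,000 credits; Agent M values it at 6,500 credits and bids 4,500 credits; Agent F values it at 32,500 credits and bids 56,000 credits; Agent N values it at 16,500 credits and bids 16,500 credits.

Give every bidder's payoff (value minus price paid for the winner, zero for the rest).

Payoffs: Agent B 0 credits, Agent K -39,000 credits, Agent M 0 credits, Agent F 0 credits, Agent N 0 credits.

Ranking the bids: Agent K 58,000 credits > Agent F 56,000 credits > Agent N 16,500 credits > Agent M 4,500 credits > Agent B 2,500 credits.
Agent K has the top bid and wins; the price is the second-highest bid, 56,000 credits.
Agent K's payoff = 17,000 credits − 56,000 credits = -39,000 credits. All other bidders lose, so their payoff is 0.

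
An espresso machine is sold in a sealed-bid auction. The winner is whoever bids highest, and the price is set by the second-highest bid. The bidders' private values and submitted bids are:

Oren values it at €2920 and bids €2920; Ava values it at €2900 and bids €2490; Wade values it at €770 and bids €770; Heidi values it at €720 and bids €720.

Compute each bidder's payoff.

Ranking the bids: Oren €2920; Ava €2490; Wade €770; Heidi €720.
Oren has the top bid and wins; the price is the second-highest bid, €2490.
Oren's payoff = €2920 − €2490 = €430. All other bidders lose, so their payoff is 0.

Payoffs: Oren €430, Ava €0, Wade €0, Heidi €0.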